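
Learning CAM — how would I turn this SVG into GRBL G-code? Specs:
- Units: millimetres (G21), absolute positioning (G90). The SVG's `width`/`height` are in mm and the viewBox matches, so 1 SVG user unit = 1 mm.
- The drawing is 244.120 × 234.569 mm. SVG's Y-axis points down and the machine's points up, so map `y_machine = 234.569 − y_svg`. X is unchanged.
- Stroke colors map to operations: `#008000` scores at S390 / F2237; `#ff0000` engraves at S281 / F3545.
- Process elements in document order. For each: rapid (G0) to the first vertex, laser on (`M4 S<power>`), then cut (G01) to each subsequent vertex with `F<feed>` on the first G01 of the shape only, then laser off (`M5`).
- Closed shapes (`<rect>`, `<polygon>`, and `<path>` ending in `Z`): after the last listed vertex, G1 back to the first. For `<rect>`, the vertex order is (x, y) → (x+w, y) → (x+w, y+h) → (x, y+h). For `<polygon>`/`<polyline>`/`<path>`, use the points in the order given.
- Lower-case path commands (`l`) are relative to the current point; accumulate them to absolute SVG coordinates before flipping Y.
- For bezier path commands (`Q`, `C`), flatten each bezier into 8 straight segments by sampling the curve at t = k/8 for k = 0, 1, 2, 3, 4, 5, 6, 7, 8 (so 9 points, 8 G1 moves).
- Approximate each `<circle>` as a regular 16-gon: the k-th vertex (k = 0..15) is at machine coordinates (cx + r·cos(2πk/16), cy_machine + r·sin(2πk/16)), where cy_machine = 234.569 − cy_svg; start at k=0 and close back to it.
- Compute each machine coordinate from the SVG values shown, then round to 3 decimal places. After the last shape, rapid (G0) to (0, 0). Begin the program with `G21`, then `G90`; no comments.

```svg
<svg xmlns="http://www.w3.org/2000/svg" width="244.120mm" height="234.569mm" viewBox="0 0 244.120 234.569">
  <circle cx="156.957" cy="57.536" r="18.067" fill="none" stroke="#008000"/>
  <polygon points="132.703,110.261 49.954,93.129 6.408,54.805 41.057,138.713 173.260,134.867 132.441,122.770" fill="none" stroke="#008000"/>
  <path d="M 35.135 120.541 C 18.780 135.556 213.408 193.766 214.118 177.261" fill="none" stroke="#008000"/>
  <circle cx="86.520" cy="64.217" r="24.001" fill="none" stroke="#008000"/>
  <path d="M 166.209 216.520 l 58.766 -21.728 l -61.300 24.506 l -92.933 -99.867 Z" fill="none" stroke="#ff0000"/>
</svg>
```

1 u = 1 mm; y_m = 234.569 − y.

[1] `<circle>` circle, #008000→score S390 F2237: (175.024,177.033) → (173.649,183.947) → (169.732,189.808) → (163.871,193.725) → (156.957,195.100) → (150.043,193.725) → (144.182,189.808) → (140.265,183.947) → (138.890,177.033) → (140.265,170.119) → (144.182,164.258) → (150.043,160.341) → (156.957,158.966) → (163.871,160.341) → (169.732,164.258) → (173.649,170.119) → (175.024,177.033) (closed)

[2] `<polygon>` closed polygon, #008000→score S390 F2237: (132.703,124.308) → (49.954,141.440) → (6.408,179.764) → (41.057,95.856) → (173.260,99.702) → (132.441,111.799) → (132.703,124.308) (closed)

[3] `<path>` cubic bezier, #008000→score S390 F2237: (35.135,114.028) → (38.101,106.603) → (56.101,96.510) → (84.392,85.131) → (118.227,73.848) → (152.862,64.042) → (183.552,57.096) → (205.553,54.391) → (214.118,57.308)

[4] `<circle>` circle, #008000→score S390 F2237: (110.521,170.352) → (108.694,179.537) → (103.491,187.323) → (95.705,192.526) → (86.520,194.353) → (77.335,192.526) → (69.549,187.323) → (64.346,179.537) → (62.519,170.352) → (64.346,161.167) → (69.549,153.381) → (77.335,148.178) → (86.520,146.351) → (95.705,148.178) → (103.491,153.381) → (108.694,161.167) → (110.521,170.352) (closed)

[5] `<path>` closed polygon, #ff0000→engrave S281 F3545: (166.209,18.049) → (224.975,39.777) → (163.675,15.271) → (70.742,115.138) → (166.209,18.049) (closed)

G21
G90
G0 X175.024 Y177.033
M4 S390
G01 X173.649 Y183.947 F2237
G01 X169.732 Y189.808
G01 X163.871 Y193.725
G01 X156.957 Y195.100
G01 X150.043 Y193.725
G01 X144.182 Y189.808
G01 X140.265 Y183.947
G01 X138.890 Y177.033
G01 X140.265 Y170.119
G01 X144.182 Y164.258
G01 X150.043 Y160.341
G01 X156.957 Y158.966
G01 X163.871 Y160.341
G01 X169.732 Y164.258
G01 X173.649 Y170.119
G01 X175.024 Y177.033
M5
G0 X132.703 Y124.308
M4 S390
G01 X49.954 Y141.440 F2237
G01 X6.408 Y179.764
G01 X41.057 Y95.856
G01 X173.260 Y99.702
G01 X132.441 Y111.799
G01 X132.703 Y124.308
M5
G0 X35.135 Y114.028
M4 S390
G01 X38.101 Y106.603 F2237
G01 X56.101 Y96.510
G01 X84.392 Y85.131
G01 X118.227 Y73.848
G01 X152.862 Y64.042
G01 X183.552 Y57.096
G01 X205.553 Y54.391
G01 X214.118 Y57.308
M5
G0 X110.521 Y170.352
M4 S390
G01 X108.694 Y179.537 F2237
G01 X103.491 Y187.323
G01 X95.705 Y192.526
G01 X86.520 Y194.353
G01 X77.335 Y192.526
G01 X69.549 Y187.323
G01 X64.346 Y179.537
G01 X62.519 Y170.352
G01 X64.346 Y161.167
G01 X69.549 Y153.381
G01 X77.335 Y148.178
G01 X86.520 Y146.351
G01 X95.705 Y148.178
G01 X103.491 Y153.381
G01 X108.694 Y161.167
G01 X110.521 Y170.352
M5
G0 X166.209 Y18.049
M4 S281
G01 X224.975 Y39.777 F3545
G01 X163.675 Y15.271
G01 X70.742 Y115.138
G01 X166.209 Y18.049
M5
G0 X0.000 Y0.000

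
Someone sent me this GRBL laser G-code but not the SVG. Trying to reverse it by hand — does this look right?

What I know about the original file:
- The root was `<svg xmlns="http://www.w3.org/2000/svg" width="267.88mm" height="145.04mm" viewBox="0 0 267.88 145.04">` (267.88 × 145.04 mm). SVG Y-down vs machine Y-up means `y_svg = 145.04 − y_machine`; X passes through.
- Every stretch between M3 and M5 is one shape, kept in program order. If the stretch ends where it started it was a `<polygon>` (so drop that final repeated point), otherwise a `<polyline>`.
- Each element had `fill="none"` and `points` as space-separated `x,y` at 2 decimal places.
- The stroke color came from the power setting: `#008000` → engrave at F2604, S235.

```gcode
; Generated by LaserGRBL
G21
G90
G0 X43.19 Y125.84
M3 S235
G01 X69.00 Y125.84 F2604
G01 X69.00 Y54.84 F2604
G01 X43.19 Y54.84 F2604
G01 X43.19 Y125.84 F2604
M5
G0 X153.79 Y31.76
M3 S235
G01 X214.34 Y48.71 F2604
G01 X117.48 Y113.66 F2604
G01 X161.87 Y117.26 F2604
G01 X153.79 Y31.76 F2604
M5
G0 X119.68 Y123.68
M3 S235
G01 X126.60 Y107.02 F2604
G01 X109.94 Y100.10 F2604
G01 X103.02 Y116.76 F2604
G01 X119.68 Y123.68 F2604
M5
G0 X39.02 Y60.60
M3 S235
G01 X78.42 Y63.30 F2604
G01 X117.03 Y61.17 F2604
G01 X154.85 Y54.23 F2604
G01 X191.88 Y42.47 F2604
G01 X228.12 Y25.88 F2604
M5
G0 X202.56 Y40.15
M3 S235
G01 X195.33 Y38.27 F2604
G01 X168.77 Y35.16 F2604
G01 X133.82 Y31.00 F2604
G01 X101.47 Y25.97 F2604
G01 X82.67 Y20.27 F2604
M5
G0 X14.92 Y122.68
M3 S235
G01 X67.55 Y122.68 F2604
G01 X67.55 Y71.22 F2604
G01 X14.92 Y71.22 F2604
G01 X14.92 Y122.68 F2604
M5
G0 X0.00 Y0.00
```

<svg xmlns="http://www.w3.org/2000/svg" width="267.88mm" height="145.04mm" viewBox="0 0 267.88 145.04">
  <polygon points="43.19,19.20 69.00,19.20 69.00,90.20 43.19,90.20" fill="none" stroke="#008000"/>
  <polygon points="153.79,113.28 214.34,96.33 117.48,31.38 161.87,27.78" fill="none" stroke="#008000"/>
  <polygon points="119.68,21.36 126.60,38.02 109.94,44.94 103.02,28.28" fill="none" stroke="#008000"/>
  <polyline points="39.02,84.44 78.42,81.74 117.03,83.87 154.85,90.81 191.88,102.57 228.12,119.16" fill="none" stroke="#008000"/>
  <polyline points="202.56,104.89 195.33,106.77 168.77,109.88 133.82,114.04 101.47,119.07 82.67,124.77" fill="none" stroke="#008000"/>
  <polygon points="14.92,22.36 67.55,22.36 67.55,73.82 14.92,73.82" fill="none" stroke="#008000"/>
</svg>

Each laser-on run becomes one SVG element. Flip Y back into SVG space with y_svg = 145.04 − y_machine. Every run uses S235, so all elements get stroke `#008000` (engrave).

Run 1: The run returns to its start, so emit a `<polygon>` with points (Y-flipped): 43.19,19.20 69.00,19.20 69.00,90.20 43.19,90.20.

Run 2: The run returns to its start, so emit a `<polygon>` with points (Y-flipped): 153.79,113.28 214.34,96.33 117.48,31.38 161.87,27.78.

Run 3: The run returns to its start, so emit a `<polygon>` with points (Y-flipped): 119.68,21.36 126.60,38.02 109.94,44.94 103.02,28.28.

Run 4: The run is open, so emit a `<polyline>` with points (Y-flipped): 39.02,84.44 78.42,81.74 117.03,83.87 154.85,90.81 191.88,102.57 228.12,119.16.

Run 5: The run is open, so emit a `<polyline>` with points (Y-flipped): 202.56,104.89 195.33,106.77 168.77,109.88 133.82,114.04 101.47,119.07 82.67,124.77.

Run 6: The run returns to its start, so emit a `<polygon>` with points (Y-flipped): 14.92,22.36 67.55,22.36 67.55,73.82 14.92,73.82.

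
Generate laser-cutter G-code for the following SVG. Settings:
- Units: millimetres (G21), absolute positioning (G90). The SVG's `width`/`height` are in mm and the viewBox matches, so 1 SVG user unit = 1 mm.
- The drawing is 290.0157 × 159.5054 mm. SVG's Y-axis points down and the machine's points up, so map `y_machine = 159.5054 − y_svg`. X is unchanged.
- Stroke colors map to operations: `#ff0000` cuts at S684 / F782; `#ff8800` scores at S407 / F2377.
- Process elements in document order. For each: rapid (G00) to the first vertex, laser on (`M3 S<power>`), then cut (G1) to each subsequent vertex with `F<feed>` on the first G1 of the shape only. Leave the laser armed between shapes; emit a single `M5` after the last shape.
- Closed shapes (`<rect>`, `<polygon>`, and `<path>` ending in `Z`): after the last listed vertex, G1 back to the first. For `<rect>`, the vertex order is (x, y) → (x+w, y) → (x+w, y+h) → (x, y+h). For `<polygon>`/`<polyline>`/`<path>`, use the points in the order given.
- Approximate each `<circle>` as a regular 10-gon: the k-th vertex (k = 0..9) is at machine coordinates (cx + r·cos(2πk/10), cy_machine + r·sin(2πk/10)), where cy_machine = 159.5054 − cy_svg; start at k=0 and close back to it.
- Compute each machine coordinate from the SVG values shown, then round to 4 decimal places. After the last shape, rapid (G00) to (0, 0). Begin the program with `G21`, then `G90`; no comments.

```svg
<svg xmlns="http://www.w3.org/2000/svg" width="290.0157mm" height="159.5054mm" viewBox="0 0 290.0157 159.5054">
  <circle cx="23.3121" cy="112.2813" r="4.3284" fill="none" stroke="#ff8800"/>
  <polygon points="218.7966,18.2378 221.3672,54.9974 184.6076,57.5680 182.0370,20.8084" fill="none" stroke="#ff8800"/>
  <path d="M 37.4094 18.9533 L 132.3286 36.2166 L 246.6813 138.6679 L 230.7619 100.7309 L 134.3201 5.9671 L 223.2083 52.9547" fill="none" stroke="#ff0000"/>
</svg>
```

Since the viewBox matches the mm dimensions, user units are millimetres directly. The only transform is the Y-flip y_m = 159.5054 − y_svg.

Shape 1 is a circle drawn with `<circle>`. Its stroke #ff8800 means score at S407, F2377. After flipping Y the toolpath is (27.6405,47.2241) → (26.8138,49.7683) → (24.6496,51.3407) → (21.9746,51.3407) → (19.8104,49.7683) → (18.9837,47.2241) → (19.8104,44.6799) → (21.9746,43.1075) → (24.6496,43.1075) → (26.8138,44.6799) → (27.6405,47.2241), returning to the start.

Shape 2 is a regular polygon drawn with `<polygon>`. Its stroke #ff8800 means score at S407, F2377. After flipping Y the toolpath is (218.7966,141.2676) → (221.3672,104.5080) → (184.6076,101.9374) → (182.0370,138.6970) → (218.7966,141.2676), returning to the start.

Shape 3 is a open polyline drawn with `<path>`. Its stroke #ff0000 means cut at S684, F782. After flipping Y the toolpath is (37.4094,140.5521) → (132.3286,123.2888) → (246.6813,20.8375) → (230.7619,58.7745) → (134.3201,153.5383) → (223.2083,106.5507).

G21
G90
G00 X27.6405 Y47.2241
M3 S407
G1 X26.8138 Y49.7683 F2377
G1 X24.6496 Y51.3407
G1 X21.9746 Y51.3407
G1 X19.8104 Y49.7683
G1 X18.9837 Y47.2241
G1 X19.8104 Y44.6799
G1 X21.9746 Y43.1075
G1 X24.6496 Y43.1075
G1 X26.8138 Y44.6799
G1 X27.6405 Y47.2241
G00 X218.7966 Y141.2676
M3 S407
G1 X221.3672 Y104.5080 F2377
G1 X184.6076 Y101.9374
G1 X182.0370 Y138.6970
G1 X218.7966 Y141.2676
G00 X37.4094 Y140.5521
M3 S684
G1 X132.3286 Y123.2888 F782
G1 X246.6813 Y20.8375
G1 X230.7619 Y58.7745
G1 X134.3201 Y153.5383
G1 X223.2083 Y106.5507
M5
G00 X0.0000 Y0.0000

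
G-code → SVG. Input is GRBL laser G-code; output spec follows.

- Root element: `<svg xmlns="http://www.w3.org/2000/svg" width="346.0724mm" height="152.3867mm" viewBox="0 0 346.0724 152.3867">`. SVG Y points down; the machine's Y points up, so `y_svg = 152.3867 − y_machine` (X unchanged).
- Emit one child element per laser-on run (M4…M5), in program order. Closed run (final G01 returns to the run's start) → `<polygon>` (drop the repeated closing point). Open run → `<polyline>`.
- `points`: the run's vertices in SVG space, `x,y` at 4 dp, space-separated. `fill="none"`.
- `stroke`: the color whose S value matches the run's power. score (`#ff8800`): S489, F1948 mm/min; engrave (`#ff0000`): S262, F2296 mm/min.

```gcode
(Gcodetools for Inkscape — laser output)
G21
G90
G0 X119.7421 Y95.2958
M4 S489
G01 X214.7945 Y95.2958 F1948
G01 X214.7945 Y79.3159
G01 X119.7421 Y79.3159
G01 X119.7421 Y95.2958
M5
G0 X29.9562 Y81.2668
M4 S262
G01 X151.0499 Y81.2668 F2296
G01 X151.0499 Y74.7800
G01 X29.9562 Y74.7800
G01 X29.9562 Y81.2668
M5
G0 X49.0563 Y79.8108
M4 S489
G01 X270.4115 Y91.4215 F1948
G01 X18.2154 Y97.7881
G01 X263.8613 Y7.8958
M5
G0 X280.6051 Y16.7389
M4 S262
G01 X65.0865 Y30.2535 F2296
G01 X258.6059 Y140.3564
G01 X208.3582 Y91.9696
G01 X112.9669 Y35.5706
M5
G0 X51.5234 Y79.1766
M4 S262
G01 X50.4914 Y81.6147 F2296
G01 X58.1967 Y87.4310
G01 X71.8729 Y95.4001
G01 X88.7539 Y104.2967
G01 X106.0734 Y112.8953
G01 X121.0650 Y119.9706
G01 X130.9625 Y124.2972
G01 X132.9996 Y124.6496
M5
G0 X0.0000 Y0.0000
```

<svg xmlns="http://www.w3.org/2000/svg" width="346.0724mm" height="152.3867mm" viewBox="0 0 346.0724 152.3867">
  <polygon points="119.7421,57.0909 214.7945,57.0909 214.7945,73.0708 119.7421,73.0708" fill="none" stroke="#ff8800"/>
  <polygon points="29.9562,71.1199 151.0499,71.1199 151.0499,77.6067 29.9562,77.6067" fill="none" stroke="#ff0000"/>
  <polyline points="49.0563,72.5759 270.4115,60.9652 18.2154,54.5986 263.8613,144.4909" fill="none" stroke="#ff8800"/>
  <polyline points="280.6051,135.6478 65.0865,122.1332 258.6059,12.0303 208.3582,60.4171 112.9669,116.8161" fill="none" stroke="#ff0000"/>
  <polyline points="51.5234,73.2101 50.4914,70.7720 58.1967,64.9557 71.8729,56.9866 88.7539,48.0900 106.0734,39.4914 121.0650,32.4161 130.9625,28.0895 132.9996,27.7371" fill="none" stroke="#ff0000"/>
</svg>

Each laser-on run becomes one SVG element. Flip Y back into SVG space with y_svg = 152.3867 − y_machine.

Run 1: S489 ⇒ score layer `#ff8800`. The run returns to its start, so emit a `<polygon>` with points (Y-flipped): 119.7421,57.0909 214.7945,57.0909 214.7945,73.0708 119.7421,73.0708.

Run 2: S262 ⇒ engrave layer `#ff0000`. The run returns to its start, so emit a `<polygon>` with points (Y-flipped): 29.9562,71.1199 151.0499,71.1199 151.0499,77.6067 29.9562,77.6067.

Run 3: power S489 maps to stroke `#ff8800` (score). The run is open, so emit a `<polyline>` with points (Y-flipped): 49.0563,72.5759 270.4115,60.9652 18.2154,54.5986 263.8613,144.4909.

Run 4: power S262 maps to stroke `#ff0000` (engrave). The run is open, so emit a `<polyline>` with points (Y-flipped): 280.6051,135.6478 65.0865,122.1332 258.6059,12.0303 208.3582,60.4171 112.9669,116.8161.

Run 5: the run's S262 means `#ff0000` (engrave). The run is open, so emit a `<polyline>` with points (Y-flipped): 51.5234,73.2101 50.4914,70.7720 58.1967,64.9557 71.8729,56.9866 88.7539,48.0900 106.0734,39.4914 121.0650,32.4161 130.9625,28.0895 132.9996,27.7371.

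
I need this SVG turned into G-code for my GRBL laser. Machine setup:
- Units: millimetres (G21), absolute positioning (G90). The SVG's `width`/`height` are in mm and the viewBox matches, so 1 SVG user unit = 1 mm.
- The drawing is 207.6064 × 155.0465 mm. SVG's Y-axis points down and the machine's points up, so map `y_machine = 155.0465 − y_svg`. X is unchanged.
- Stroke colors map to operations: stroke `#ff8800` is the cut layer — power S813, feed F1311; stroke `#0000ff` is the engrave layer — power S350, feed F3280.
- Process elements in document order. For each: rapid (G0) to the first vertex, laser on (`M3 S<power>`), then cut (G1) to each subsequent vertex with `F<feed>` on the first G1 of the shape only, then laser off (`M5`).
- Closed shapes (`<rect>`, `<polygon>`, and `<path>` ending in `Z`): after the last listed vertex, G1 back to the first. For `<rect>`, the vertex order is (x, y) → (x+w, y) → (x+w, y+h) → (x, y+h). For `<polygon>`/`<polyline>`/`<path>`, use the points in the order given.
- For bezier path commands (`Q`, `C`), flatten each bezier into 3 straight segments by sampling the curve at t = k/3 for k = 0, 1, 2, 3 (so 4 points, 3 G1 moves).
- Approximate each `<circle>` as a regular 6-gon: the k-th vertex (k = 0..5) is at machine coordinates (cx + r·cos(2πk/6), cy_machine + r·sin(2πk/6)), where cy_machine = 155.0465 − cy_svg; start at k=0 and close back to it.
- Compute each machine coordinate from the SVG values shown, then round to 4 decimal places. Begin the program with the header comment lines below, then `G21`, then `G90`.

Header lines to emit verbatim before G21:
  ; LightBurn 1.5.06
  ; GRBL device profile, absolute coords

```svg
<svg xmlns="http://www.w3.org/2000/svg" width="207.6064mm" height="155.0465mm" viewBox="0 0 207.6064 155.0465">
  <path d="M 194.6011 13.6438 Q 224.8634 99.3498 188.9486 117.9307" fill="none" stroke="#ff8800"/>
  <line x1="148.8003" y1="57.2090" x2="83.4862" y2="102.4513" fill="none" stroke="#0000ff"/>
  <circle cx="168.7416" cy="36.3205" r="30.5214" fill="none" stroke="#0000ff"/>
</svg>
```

; LightBurn 1.5.06
; GRBL device profile, absolute coords
G21
G90
G0 X194.6011 Y141.4027
M3 S813
G1 X207.4230 Y91.7237 F1311
G1 X205.5388 Y56.9614
G1 X188.9486 Y37.1158
M5
G0 X148.8003 Y97.8375
M3 S350
G1 X83.4862 Y52.5952 F3280
M5
G0 X199.2630 Y118.7260
M3 S350
G1 X184.0023 Y145.1583 F3280
G1 X153.4809 Y145.1583
G1 X138.2202 Y118.7260
G1 X153.4809 Y92.2937
G1 X184.0023 Y92.2937
G1 X199.2630 Y118.7260
M5

viewBox `0 0 207.6064 155.0465` with mm width/height → 1 unit = 1 mm. Flip: y_m = 155.0465 − y_svg.

**Shape 1** — `<path>` quadratic bezier, stroke `#ff8800` → cut (S813, F1311). Control points (SVG): P0=(194.6011,13.6438), P1=(224.8634,99.3498), P2=(188.9486,117.9307); sampled at t=k/3. Machine vertices: (194.6011,141.4027) → (207.4230,91.7237) → (205.5388,56.9614) → (188.9486,37.1158). Open path.

**Shape 2** — `<line>` line segment, stroke `#0000ff` → engrave (S350, F3280). Machine vertices: (148.8003,97.8375) → (83.4862,52.5952). Open path.

**Shape 3** — `<circle>` circle, stroke `#0000ff` → engrave (S350, F3280). Machine vertices: (199.2630,118.7260) → (184.0023,145.1583) → (153.4809,145.1583) → (138.2202,118.7260) → (153.4809,92.2937) → (184.0023,92.2937) → (199.2630,118.7260). Closed: final G1 returns to the first vertex.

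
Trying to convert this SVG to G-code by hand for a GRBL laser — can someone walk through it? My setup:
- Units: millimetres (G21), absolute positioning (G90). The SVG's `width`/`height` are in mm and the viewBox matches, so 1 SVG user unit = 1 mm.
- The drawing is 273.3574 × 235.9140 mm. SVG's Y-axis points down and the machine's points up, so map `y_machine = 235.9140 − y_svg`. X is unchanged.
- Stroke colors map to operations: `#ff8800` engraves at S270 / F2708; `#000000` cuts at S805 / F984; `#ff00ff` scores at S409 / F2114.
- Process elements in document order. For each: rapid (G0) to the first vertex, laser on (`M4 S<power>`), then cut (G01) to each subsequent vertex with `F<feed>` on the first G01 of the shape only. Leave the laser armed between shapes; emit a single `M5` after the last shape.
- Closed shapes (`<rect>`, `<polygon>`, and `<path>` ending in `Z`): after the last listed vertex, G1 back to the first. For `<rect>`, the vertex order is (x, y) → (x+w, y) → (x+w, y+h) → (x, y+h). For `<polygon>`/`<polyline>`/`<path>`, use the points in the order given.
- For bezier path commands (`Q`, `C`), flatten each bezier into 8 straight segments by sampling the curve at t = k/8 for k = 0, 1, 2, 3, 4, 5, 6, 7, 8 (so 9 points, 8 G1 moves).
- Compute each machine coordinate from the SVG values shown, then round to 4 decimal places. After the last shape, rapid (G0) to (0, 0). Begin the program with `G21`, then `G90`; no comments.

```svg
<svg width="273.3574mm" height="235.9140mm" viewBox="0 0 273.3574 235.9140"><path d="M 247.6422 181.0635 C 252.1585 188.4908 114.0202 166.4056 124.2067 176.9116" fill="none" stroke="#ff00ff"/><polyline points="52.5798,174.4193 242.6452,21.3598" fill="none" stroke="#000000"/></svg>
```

Since the viewBox matches the mm dimensions, user units are millimetres directly. The only transform is the Y-flip y_m = 235.9140 − y_svg.

Shape 1 is a cubic bezier drawn with `<path>`. Its stroke #ff00ff means score at S409, F2114. After flipping Y the toolpath is (247.6422,54.8505) → (243.2172,53.3274) → (228.8282,53.8432) → (207.8852,55.6704) → (183.7981,58.0810) → (159.9768,60.3472) → (139.8312,61.7414) → (126.7712,61.5357) → (124.2067,59.0024).

Shape 2 is a line segment drawn with `<polyline>`. Its stroke #000000 means cut at S805, F984. After flipping Y the toolpath is (52.5798,61.4947) → (242.6452,214.5542).

G21
G90
G0 X247.6422 Y54.8505
M4 S409
G01 X243.2172 Y53.3274 F2114
G01 X228.8282 Y53.8432
G01 X207.8852 Y55.6704
G01 X183.7981 Y58.0810
G01 X159.9768 Y60.3472
G01 X139.8312 Y61.7414
G01 X126.7712 Y61.5357
G01 X124.2067 Y59.0024
G0 X52.5798 Y61.4947
M4 S805
G01 X242.6452 Y214.5542 F984
M5
G0 X0.0000 Y0.0000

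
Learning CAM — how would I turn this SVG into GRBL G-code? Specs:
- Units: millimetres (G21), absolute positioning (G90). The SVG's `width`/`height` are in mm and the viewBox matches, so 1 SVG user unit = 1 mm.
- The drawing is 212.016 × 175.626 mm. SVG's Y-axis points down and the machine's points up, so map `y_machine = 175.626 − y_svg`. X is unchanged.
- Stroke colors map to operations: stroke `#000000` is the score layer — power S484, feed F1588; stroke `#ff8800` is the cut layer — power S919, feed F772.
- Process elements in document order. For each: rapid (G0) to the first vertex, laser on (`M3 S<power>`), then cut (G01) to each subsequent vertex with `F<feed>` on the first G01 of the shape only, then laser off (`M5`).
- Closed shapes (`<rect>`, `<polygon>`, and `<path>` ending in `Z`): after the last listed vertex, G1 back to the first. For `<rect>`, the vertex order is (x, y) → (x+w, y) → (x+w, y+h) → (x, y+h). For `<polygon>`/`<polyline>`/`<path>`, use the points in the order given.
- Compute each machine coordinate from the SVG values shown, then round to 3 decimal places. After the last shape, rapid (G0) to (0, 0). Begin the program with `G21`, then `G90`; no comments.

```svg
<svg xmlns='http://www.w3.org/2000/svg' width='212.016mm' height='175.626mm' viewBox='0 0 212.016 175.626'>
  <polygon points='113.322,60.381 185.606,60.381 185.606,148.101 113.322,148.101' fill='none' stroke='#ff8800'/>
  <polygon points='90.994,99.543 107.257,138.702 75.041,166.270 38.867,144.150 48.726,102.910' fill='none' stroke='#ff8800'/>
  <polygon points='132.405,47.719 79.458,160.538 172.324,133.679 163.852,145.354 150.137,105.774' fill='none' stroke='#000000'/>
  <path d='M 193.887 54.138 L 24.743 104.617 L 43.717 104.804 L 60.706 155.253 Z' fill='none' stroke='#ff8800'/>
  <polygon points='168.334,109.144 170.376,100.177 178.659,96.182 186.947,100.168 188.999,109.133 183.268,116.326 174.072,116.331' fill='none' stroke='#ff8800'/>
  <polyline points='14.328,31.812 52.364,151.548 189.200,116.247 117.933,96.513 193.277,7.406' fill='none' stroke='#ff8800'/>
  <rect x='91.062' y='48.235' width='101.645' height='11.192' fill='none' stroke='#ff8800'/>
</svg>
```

G21
G90
G0 X113.322 Y115.245
M3 S919
G01 X185.606 Y115.245 F772
G01 X185.606 Y27.525
G01 X113.322 Y27.525
G01 X113.322 Y115.245
M5
G0 X90.994 Y76.083
M3 S919
G01 X107.257 Y36.924 F772
G01 X75.041 Y9.356
G01 X38.867 Y31.476
G01 X48.726 Y72.716
G01 X90.994 Y76.083
M5
G0 X132.405 Y127.907
M3 S484
G01 X79.458 Y15.088 F1588
G01 X172.324 Y41.947
G01 X163.852 Y30.272
G01 X150.137 Y69.852
G01 X132.405 Y127.907
M5
G0 X193.887 Y121.488
M3 S919
G01 X24.743 Y71.009 F772
G01 X43.717 Y70.822
G01 X60.706 Y20.373
G01 X193.887 Y121.488
M5
G0 X168.334 Y66.482
M3 S919
G01 X170.376 Y75.449 F772
G01 X178.659 Y79.444
G01 X186.947 Y75.458
G01 X188.999 Y66.493
G01 X183.268 Y59.300
G01 X174.072 Y59.295
G01 X168.334 Y66.482
M5
G0 X14.328 Y143.814
M3 S919
G01 X52.364 Y24.078 F772
G01 X189.200 Y59.379
G01 X117.933 Y79.113
G01 X193.277 Y168.220
M5
G0 X91.062 Y127.391
M3 S919
G01 X192.707 Y127.391 F772
G01 X192.707 Y116.199
G01 X91.062 Y116.199
G01 X91.062 Y127.391
M5
G0 X0.000 Y0.000

viewBox `0 0 212.016 175.626` with mm width/height → 1 unit = 1 mm. Flip: y_m = 175.626 − y_svg.

**Shape 1** — `<polygon>` rectangle, stroke `#ff8800` → cut (S919, F772). Machine vertices: (113.322,115.245) → (185.606,115.245) → (185.606,27.525) → (113.322,27.525) → (113.322,115.245). Closed: final G1 returns to the first vertex.

**Shape 2** — `<polygon>` regular polygon, stroke `#ff8800` → cut (S919, F772). Machine vertices: (90.994,76.083) → (107.257,36.924) → (75.041,9.356) → (38.867,31.476) → (48.726,72.716) → (90.994,76.083). Closed: final G1 returns to the first vertex.

**Shape 3** — `<polygon>` closed polygon, stroke `#000000` → score (S484, F1588). Machine vertices: (132.405,127.907) → (79.458,15.088) → (172.324,41.947) → (163.852,30.272) → (150.137,69.852) → (132.405,127.907). Closed: final G1 returns to the first vertex.

**Shape 4** — `<path>` closed polygon, stroke `#ff8800` → cut (S919, F772). Machine vertices: (193.887,121.488) → (24.743,71.009) → (43.717,70.822) → (60.706,20.373) → (193.887,121.488). Closed: final G1 returns to the first vertex.

**Shape 5** — `<polygon>` regular polygon, stroke `#ff8800` → cut (S919, F772). Machine vertices: (168.334,66.482) → (170.376,75.449) → (178.659,79.444) → (186.947,75.458) → (188.999,66.493) → (183.268,59.300) → (174.072,59.295) → (168.334,66.482). Closed: final G1 returns to the first vertex.

**Shape 6** — `<polyline>` open polyline, stroke `#ff8800` → cut (S919, F772). Machine vertices: (14.328,143.814) → (52.364,24.078) → (189.200,59.379) → (117.933,79.113) → (193.277,168.220). Open path.

**Shape 7** — `<rect>` rectangle, stroke `#ff8800` → cut (S919, F772). Machine vertices: (91.062,127.391) → (192.707,127.391) → (192.707,116.199) → (91.062,116.199) → (91.062,127.391). Closed: final G1 returns to the first vertex.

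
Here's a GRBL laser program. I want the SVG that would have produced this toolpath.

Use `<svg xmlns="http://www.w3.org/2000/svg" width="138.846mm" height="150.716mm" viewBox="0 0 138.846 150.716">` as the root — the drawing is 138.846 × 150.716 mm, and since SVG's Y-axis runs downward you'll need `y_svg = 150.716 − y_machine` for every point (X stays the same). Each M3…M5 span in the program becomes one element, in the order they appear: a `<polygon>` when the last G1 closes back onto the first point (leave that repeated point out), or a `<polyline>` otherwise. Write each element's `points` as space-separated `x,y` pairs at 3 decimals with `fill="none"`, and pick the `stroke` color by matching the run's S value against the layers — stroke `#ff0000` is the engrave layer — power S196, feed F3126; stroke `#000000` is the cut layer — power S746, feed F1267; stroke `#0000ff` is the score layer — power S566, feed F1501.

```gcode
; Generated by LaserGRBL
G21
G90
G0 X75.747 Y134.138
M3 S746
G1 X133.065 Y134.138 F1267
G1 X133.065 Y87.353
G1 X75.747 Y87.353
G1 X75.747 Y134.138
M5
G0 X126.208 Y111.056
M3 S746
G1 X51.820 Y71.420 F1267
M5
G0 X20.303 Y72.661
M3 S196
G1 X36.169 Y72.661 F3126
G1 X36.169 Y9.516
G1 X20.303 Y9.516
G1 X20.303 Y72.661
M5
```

Machine Y-up, SVG Y-down with viewBox height 150.716, so y_svg = 150.716 − y_machine; X carries over.

Run 1: the run's S746 means `#000000` (cut). The run returns to its start, so emit a `<polygon>` with points (Y-flipped): 75.747,16.578 133.065,16.578 133.065,63.363 75.747,63.363.

Run 2: power S746 maps to stroke `#000000` (cut). The run is open, so emit a `<polyline>` with points (Y-flipped): 126.208,39.660 51.820,79.296.

Run 3: power S196 maps to stroke `#ff0000` (engrave). The run returns to its start, so emit a `<polygon>` with points (Y-flipped): 20.303,78.055 36.169,78.055 36.169,141.200 20.303,141.200.

<svg xmlns="http://www.w3.org/2000/svg" width="138.846mm" height="150.716mm" viewBox="0 0 138.846 150.716">
  <polygon points="75.747,16.578 133.065,16.578 133.065,63.363 75.747,63.363" fill="none" stroke="#000000"/>
  <polyline points="126.208,39.660 51.820,79.296" fill="none" stroke="#000000"/>
  <polygon points="20.303,78.055 36.169,78.055 36.169,141.200 20.303,141.200" fill="none" stroke="#ff0000"/>
</svg>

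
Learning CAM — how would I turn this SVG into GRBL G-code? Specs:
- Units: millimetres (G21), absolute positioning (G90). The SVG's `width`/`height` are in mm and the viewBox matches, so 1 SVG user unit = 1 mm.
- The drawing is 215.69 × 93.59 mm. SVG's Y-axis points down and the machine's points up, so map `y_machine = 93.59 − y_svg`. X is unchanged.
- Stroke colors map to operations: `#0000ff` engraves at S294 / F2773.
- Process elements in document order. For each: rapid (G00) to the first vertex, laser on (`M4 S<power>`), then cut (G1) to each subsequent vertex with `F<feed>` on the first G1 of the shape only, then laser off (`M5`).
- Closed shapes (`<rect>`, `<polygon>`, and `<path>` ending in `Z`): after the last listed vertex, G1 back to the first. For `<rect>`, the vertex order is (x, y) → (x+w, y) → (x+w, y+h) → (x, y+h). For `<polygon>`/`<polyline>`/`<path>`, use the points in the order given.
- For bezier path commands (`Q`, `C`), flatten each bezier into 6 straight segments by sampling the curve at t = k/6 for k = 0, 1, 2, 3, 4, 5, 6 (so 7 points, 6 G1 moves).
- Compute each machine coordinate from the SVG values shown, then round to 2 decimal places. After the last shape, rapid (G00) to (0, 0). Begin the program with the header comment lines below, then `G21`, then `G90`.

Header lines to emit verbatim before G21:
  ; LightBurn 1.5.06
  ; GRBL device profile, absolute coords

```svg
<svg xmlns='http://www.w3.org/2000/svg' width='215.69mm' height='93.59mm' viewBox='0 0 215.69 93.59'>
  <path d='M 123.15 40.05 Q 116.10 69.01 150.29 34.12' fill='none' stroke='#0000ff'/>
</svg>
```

1 u = 1 mm; y_m = 93.59 − y.

[1] `<path>` quadratic bezier, #0000ff→engrave S294 F2773: (123.15,53.54) → (121.95,45.66) → (123.03,41.33) → (126.41,40.54) → (132.08,43.30) → (140.04,49.61) → (150.29,59.47)

; LightBurn 1.5.06
; GRBL device profile, absolute coords
G21
G90
G00 X123.15 Y53.54
M4 S294
G1 X121.95 Y45.66 F2773
G1 X123.03 Y41.33
G1 X126.41 Y40.54
G1 X132.08 Y43.30
G1 X140.04 Y49.61
G1 X150.29 Y59.47
M5
G00 X0.00 Y0.00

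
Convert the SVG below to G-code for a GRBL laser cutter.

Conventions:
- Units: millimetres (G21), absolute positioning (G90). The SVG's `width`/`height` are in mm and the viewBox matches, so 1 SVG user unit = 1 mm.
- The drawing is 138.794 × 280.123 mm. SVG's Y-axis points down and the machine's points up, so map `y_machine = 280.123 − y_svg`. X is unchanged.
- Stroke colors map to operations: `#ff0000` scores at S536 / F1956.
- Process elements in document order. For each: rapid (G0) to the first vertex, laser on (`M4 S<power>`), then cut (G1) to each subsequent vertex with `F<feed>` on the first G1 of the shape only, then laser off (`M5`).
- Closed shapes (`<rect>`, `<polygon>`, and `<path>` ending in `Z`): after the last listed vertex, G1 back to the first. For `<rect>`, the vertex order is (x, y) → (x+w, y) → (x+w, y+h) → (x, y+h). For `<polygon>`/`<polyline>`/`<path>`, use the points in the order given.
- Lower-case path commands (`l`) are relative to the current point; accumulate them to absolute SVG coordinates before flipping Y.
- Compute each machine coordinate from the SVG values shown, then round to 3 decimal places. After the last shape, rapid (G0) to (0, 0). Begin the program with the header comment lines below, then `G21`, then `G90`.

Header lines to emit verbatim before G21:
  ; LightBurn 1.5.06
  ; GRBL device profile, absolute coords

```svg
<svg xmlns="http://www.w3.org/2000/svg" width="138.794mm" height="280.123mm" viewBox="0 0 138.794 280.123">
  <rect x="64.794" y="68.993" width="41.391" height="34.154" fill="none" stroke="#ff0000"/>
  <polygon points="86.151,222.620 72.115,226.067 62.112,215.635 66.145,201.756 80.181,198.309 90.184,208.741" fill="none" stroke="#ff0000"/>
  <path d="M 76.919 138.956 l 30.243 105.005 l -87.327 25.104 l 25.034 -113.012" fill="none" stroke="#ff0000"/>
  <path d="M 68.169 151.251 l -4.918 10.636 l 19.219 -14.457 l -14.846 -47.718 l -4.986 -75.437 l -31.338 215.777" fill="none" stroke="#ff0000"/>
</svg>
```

; LightBurn 1.5.06
; GRBL device profile, absolute coords
G21
G90
G0 X64.794 Y211.130
M4 S536
G1 X106.185 Y211.130 F1956
G1 X106.185 Y176.976
G1 X64.794 Y176.976
G1 X64.794 Y211.130
M5
G0 X86.151 Y57.503
M4 S536
G1 X72.115 Y54.056 F1956
G1 X62.112 Y64.488
G1 X66.145 Y78.367
G1 X80.181 Y81.814
G1 X90.184 Y71.382
G1 X86.151 Y57.503
M5
G0 X76.919 Y141.167
M4 S536
G1 X107.162 Y36.162 F1956
G1 X19.835 Y11.058
G1 X44.869 Y124.070
M5
G0 X68.169 Y128.872
M4 S536
G1 X63.251 Y118.236 F1956
G1 X82.470 Y132.693
G1 X67.624 Y180.411
G1 X62.638 Y255.848
G1 X31.300 Y40.071
M5
G0 X0.000 Y0.000

Since the viewBox matches the mm dimensions, user units are millimetres directly. The only transform is the Y-flip y_m = 280.123 − y_svg.

Shape 1 is a rectangle drawn with `<rect>`. Its stroke #ff0000 means score at S536, F1956. After flipping Y the toolpath is (64.794,211.130) → (106.185,211.130) → (106.185,176.976) → (64.794,176.976) → (64.794,211.130), returning to the start.

Shape 2 is a regular polygon drawn with `<polygon>`. Its stroke #ff0000 means score at S536, F1956. After flipping Y the toolpath is (86.151,57.503) → (72.115,54.056) → (62.112,64.488) → (66.145,78.367) → (80.181,81.814) → (90.184,71.382) → (86.151,57.503), returning to the start.

Shape 3 is a open polyline drawn with `<path>`. Its stroke #ff0000 means score at S536, F1956. After flipping Y the toolpath is (76.919,141.167) → (107.162,36.162) → (19.835,11.058) → (44.869,124.070).

Shape 4 is a open polyline drawn with `<path>`. Its stroke #ff0000 means score at S536, F1956. After flipping Y the toolpath is (68.169,128.872) → (63.251,118.236) → (82.470,132.693) → (67.624,180.411) → (62.638,255.848) → (31.300,40.071).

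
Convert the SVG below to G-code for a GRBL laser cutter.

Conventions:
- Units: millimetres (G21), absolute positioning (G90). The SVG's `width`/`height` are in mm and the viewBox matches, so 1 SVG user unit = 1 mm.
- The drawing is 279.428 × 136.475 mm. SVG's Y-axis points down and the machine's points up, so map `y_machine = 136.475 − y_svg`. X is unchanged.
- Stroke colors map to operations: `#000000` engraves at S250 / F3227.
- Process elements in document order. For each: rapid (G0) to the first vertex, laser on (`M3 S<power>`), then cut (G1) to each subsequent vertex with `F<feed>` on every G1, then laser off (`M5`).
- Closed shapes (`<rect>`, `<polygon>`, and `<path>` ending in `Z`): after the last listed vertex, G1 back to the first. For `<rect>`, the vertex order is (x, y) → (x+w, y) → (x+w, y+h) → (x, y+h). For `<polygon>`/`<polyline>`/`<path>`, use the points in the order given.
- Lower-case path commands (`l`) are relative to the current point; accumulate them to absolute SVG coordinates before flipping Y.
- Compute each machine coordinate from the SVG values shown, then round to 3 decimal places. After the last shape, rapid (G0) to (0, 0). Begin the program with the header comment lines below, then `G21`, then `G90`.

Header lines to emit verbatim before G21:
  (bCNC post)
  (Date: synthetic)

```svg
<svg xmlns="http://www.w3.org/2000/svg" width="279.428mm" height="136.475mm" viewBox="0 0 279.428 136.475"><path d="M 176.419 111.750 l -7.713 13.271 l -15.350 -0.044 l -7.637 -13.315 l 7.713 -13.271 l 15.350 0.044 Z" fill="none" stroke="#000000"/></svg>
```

1 u = 1 mm; y_m = 136.475 − y.

[1] `<path>` regular polygon, #000000→engrave S250 F3227: (176.419,24.725) → (168.706,11.454) → (153.356,11.498) → (145.719,24.813) → (153.432,38.084) → (168.782,38.040) → (176.419,24.725) (closed)

(bCNC post)
(Date: synthetic)
G21
G90
G0 X176.419 Y24.725
M3 S250
G1 X168.706 Y11.454 F3227
G1 X153.356 Y11.498 F3227
G1 X145.719 Y24.813 F3227
G1 X153.432 Y38.084 F3227
G1 X168.782 Y38.040 F3227
G1 X176.419 Y24.725 F3227
M5
G0 X0.000 Y0.000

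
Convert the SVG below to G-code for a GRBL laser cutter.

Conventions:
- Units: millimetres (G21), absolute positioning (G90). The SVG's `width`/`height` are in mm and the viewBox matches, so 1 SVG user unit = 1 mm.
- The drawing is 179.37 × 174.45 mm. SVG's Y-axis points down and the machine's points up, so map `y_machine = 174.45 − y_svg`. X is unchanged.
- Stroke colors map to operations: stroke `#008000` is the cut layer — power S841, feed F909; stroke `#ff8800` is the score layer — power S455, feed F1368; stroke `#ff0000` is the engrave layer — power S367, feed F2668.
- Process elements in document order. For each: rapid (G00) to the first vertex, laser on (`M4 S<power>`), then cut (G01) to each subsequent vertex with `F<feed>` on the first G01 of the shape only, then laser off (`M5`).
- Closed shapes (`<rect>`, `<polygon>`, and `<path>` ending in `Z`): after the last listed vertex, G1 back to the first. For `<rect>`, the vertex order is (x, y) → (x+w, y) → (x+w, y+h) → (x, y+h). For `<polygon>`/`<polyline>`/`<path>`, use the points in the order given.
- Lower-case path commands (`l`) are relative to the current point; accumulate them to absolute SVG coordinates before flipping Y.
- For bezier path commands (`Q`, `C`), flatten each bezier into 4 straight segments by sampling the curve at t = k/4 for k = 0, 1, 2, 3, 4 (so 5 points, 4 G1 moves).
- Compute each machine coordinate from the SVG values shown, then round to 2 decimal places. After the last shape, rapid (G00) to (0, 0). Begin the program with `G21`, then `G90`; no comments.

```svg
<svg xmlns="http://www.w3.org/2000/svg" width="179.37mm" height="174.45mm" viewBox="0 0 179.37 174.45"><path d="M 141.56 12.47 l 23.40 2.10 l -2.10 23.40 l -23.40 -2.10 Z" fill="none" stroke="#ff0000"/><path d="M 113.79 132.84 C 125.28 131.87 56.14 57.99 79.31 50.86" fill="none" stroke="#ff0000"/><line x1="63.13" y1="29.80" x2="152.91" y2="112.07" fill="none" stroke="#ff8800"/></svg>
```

G21
G90
G00 X141.56 Y161.98
M4 S367
G01 X164.96 Y159.88 F2668
G01 X162.86 Y136.48
G01 X139.46 Y138.58
G01 X141.56 Y161.98
M5
G00 X113.79 Y41.61
M4 S367
G01 X109.99 Y53.83 F2668
G01 X92.17 Y80.29
G01 X76.54 Y107.91
G01 X79.31 Y123.59
M5
G00 X63.13 Y144.65
M4 S455
G01 X152.91 Y62.38 F1368
M5
G00 X0.00 Y0.00

viewBox `0 0 179.37 174.45` with mm width/height → 1 unit = 1 mm. Flip: y_m = 174.45 − y_svg.

**Shape 1** — `<path>` regular polygon, stroke `#ff0000` → engrave (S367, F2668). Machine vertices: (141.56,161.98) → (164.96,159.88) → (162.86,136.48) → (139.46,138.58) → (141.56,161.98). Closed: final G1 returns to the first vertex.

**Shape 2** — `<path>` cubic bezier, stroke `#ff0000` → engrave (S367, F2668). Control points (SVG): P0=(113.79,132.84), P1=(125.28,131.87), P2=(56.14,57.99), P3=(79.31,50.86); sampled at t=k/4. Machine vertices: (113.79,41.61) → (109.99,53.83) → (92.17,80.29) → (76.54,107.91) → (79.31,123.59). Open path.

**Shape 3** — `<line>` line segment, stroke `#ff8800` → score (S455, F1368). Machine vertices: (63.13,144.65) → (152.91,62.38). Open path.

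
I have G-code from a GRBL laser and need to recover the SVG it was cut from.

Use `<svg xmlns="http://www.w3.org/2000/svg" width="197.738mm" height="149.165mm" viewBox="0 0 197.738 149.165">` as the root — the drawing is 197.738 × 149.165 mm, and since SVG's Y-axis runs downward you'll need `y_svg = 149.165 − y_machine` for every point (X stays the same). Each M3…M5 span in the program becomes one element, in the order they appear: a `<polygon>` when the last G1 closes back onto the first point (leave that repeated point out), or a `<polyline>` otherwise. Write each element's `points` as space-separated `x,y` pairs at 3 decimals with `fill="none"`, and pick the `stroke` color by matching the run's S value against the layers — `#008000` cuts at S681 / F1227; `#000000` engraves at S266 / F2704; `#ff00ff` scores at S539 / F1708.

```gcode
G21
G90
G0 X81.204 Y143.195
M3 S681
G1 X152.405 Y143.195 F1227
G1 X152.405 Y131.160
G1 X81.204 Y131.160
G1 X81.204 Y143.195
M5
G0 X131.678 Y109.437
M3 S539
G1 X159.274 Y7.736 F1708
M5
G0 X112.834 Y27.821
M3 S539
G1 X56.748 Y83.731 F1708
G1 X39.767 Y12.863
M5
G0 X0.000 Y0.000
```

Machine Y-up, SVG Y-down with viewBox height 149.165, so y_svg = 149.165 − y_machine; X carries over.

Run 1: the run's S681 means `#008000` (cut). The run returns to its start, so emit a `<polygon>` with points (Y-flipped): 81.204,5.970 152.405,5.970 152.405,18.005 81.204,18.005.

Run 2: power S539 maps to stroke `#ff00ff` (score). The run is open, so emit a `<polyline>` with points (Y-flipped): 131.678,39.728 159.274,141.429.

Run 3: the run's S539 means `#ff00ff` (score). The run is open, so emit a `<polyline>` with points (Y-flipped): 112.834,121.344 56.748,65.434 39.767,136.302.

<svg xmlns="http://www.w3.org/2000/svg" width="197.738mm" height="149.165mm" viewBox="0 0 197.738 149.165">
  <polygon points="81.204,5.970 152.405,5.970 152.405,18.005 81.204,18.005" fill="none" stroke="#008000"/>
  <polyline points="131.678,39.728 159.274,141.429" fill="none" stroke="#ff00ff"/>
  <polyline points="112.834,121.344 56.748,65.434 39.767,136.302" fill="none" stroke="#ff00ff"/>
</svg>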